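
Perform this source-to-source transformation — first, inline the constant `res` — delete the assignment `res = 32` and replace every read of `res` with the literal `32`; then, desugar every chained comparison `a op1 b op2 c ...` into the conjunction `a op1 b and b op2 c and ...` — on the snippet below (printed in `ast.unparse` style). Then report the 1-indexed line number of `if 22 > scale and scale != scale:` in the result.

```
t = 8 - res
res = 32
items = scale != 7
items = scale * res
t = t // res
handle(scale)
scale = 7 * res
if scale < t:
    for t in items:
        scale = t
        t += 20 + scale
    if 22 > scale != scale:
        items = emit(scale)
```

11

Transformed code:
t = 8 - 32
items = scale != 7
items = scale * 32
t = t // 32
handle(scale)
scale = 7 * 32
if scale < t:
    for t in items:
        scale = t
        t += 20 + scale
    if 22 > scale and scale != scale:
        items = emit(scale)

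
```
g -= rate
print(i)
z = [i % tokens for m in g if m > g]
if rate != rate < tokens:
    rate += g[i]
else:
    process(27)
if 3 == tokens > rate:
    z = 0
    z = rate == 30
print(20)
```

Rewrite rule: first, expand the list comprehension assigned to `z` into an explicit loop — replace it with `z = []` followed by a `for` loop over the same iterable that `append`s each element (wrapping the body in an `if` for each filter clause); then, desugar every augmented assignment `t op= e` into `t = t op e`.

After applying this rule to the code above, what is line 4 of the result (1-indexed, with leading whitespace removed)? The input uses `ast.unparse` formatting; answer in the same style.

for m in g:

Transformed code:
g = g - rate
print(i)
z = []
for m in g:
    if m > g:
        z.append(i % tokens)
if rate != rate < tokens:
    rate = rate + g[i]
else:
    process(27)
if 3 == tokens > rate:
    z = 0
    z = rate == 30
print(20)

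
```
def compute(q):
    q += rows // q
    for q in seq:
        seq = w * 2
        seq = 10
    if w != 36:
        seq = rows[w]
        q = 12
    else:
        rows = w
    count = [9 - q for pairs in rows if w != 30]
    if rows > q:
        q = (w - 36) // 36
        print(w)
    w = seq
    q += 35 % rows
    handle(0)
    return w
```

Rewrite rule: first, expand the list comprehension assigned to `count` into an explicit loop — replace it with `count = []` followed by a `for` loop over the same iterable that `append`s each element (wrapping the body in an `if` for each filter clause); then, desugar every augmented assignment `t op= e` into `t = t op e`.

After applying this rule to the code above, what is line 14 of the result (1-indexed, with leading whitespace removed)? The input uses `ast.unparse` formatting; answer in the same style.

Transformed code:
def compute(q):
    q = q + rows // q
    for q in seq:
        seq = w * 2
        seq = 10
    if w != 36:
        seq = rows[w]
        q = 12
    else:
        rows = w
    count = []
    for pairs in rows:
        if w != 30:
            count.append(9 - q)
    if rows > q:
        q = (w - 36) // 36
        print(w)
    w = seq
    q = q + 35 % rows
    handle(0)
    return w

count.append(9 - q)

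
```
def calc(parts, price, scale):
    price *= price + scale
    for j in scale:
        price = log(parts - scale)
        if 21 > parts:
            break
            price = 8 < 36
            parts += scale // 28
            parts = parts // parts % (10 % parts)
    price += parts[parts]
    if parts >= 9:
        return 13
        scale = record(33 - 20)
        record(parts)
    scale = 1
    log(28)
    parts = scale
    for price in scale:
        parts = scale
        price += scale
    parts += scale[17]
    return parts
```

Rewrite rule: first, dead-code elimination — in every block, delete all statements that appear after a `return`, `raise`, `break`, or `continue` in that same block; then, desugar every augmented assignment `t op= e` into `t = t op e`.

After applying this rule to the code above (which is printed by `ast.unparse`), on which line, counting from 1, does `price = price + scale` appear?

Transformed code:
def calc(parts, price, scale):
    price = price * (price + scale)
    for j in scale:
        price = log(parts - scale)
        if 21 > parts:
            break
    price = price + parts[parts]
    if parts >= 9:
        return 13
    scale = 1
    log(28)
    parts = scale
    for price in scale:
        parts = scale
        price = price + scale
    parts = parts + scale[17]
    return parts

15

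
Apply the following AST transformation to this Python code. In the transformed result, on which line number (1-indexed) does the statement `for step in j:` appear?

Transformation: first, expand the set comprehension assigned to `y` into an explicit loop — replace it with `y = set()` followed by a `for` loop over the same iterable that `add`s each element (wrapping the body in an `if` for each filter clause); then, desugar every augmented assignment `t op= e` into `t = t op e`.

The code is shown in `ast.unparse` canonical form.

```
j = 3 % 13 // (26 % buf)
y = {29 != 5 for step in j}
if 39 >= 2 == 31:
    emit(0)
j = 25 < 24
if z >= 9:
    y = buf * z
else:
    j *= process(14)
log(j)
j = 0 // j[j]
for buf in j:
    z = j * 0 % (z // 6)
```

3

Transformed code:
j = 3 % 13 // (26 % buf)
y = set()
for step in j:
    y.add(29 != 5)
if 39 >= 2 == 31:
    emit(0)
j = 25 < 24
if z >= 9:
    y = buf * z
else:
    j = j * process(14)
log(j)
j = 0 // j[j]
for buf in j:
    z = j * 0 % (z // 6)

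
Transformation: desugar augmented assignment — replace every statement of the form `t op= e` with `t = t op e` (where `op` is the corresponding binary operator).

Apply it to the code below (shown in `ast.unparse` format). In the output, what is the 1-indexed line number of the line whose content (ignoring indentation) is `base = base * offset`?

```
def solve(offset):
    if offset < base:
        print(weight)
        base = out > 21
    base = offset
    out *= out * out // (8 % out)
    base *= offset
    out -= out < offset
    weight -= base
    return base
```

7

Transformed code:
def solve(offset):
    if offset < base:
        print(weight)
        base = out > 21
    base = offset
    out = out * (out * out // (8 % out))
    base = base * offset
    out = out - (out < offset)
    weight = weight - base
    return base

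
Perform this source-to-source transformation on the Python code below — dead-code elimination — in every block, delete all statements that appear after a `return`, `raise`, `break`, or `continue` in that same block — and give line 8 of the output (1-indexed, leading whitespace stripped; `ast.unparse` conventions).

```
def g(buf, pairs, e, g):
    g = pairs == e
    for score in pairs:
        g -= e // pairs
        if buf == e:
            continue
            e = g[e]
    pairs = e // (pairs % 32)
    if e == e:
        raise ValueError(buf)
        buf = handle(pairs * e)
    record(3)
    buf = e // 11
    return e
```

Transformed code:
def g(buf, pairs, e, g):
    g = pairs == e
    for score in pairs:
        g -= e // pairs
        if buf == e:
            continue
    pairs = e // (pairs % 32)
    if e == e:
        raise ValueError(buf)
    record(3)
    buf = e // 11
    return e

if e == e:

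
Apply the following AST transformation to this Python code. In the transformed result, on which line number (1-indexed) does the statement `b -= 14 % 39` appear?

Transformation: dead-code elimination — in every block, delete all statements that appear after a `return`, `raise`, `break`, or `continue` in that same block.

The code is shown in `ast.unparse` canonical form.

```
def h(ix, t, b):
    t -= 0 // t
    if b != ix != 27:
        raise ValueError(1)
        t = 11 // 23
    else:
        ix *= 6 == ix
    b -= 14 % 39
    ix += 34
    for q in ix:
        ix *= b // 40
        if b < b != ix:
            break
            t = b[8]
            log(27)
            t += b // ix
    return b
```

Transformed code:
def h(ix, t, b):
    t -= 0 // t
    if b != ix != 27:
        raise ValueError(1)
    else:
        ix *= 6 == ix
    b -= 14 % 39
    ix += 34
    for q in ix:
        ix *= b // 40
        if b < b != ix:
            break
    return b

7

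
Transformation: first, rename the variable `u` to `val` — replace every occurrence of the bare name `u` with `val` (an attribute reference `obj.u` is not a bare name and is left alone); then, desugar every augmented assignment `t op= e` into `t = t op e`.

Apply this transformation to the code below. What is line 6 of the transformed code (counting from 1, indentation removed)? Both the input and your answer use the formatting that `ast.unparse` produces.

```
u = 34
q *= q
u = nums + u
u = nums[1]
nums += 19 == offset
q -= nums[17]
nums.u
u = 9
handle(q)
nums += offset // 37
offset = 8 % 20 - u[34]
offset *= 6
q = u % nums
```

Transformed code:
val = 34
q = q * q
val = nums + val
val = nums[1]
nums = nums + (19 == offset)
q = q - nums[17]
nums.u
val = 9
handle(q)
nums = nums + offset // 37
offset = 8 % 20 - val[34]
offset = offset * 6
q = val % nums

q = q - nums[17]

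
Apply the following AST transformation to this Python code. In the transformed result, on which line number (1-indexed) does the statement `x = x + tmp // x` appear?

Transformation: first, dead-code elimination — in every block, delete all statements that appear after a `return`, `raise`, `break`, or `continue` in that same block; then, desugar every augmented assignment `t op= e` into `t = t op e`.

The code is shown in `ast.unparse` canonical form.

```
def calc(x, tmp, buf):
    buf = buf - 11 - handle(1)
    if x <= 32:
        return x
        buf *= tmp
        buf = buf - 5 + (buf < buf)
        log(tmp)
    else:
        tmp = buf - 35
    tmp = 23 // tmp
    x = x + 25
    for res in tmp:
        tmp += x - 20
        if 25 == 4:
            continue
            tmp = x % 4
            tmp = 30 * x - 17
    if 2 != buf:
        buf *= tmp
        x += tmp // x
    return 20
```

15

Transformed code:
def calc(x, tmp, buf):
    buf = buf - 11 - handle(1)
    if x <= 32:
        return x
    else:
        tmp = buf - 35
    tmp = 23 // tmp
    x = x + 25
    for res in tmp:
        tmp = tmp + (x - 20)
        if 25 == 4:
            continue
    if 2 != buf:
        buf = buf * tmp
        x = x + tmp // x
    return 20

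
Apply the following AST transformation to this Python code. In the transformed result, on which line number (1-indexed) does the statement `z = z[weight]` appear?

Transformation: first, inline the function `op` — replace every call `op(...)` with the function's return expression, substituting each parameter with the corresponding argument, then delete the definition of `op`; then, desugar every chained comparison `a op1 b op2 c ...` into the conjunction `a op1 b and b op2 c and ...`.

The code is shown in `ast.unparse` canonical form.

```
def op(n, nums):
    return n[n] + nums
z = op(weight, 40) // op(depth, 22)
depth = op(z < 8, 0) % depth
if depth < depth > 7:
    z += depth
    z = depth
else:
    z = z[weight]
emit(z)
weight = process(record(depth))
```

7

Transformed code:
z = (weight[weight] + 40) // (depth[depth] + 22)
depth = ((z < 8)[z < 8] + 0) % depth
if depth < depth and depth > 7:
    z += depth
    z = depth
else:
    z = z[weight]
emit(z)
weight = process(record(depth))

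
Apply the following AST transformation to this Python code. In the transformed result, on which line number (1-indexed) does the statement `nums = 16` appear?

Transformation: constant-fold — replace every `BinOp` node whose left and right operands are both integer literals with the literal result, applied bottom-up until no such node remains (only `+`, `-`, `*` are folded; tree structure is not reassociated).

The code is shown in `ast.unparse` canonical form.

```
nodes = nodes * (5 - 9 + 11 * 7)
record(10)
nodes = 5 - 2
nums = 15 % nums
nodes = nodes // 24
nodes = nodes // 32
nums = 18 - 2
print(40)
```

7

Transformed code:
nodes = nodes * 73
record(10)
nodes = 3
nums = 15 % nums
nodes = nodes // 24
nodes = nodes // 32
nums = 16
print(40)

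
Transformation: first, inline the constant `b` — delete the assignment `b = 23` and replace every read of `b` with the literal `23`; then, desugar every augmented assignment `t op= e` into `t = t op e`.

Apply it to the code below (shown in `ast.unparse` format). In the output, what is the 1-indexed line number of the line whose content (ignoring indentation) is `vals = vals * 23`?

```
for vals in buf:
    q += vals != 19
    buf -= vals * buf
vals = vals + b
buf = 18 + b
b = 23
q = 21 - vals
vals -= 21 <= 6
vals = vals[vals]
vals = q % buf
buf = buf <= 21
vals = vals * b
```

11

Transformed code:
for vals in buf:
    q = q + (vals != 19)
    buf = buf - vals * buf
vals = vals + 23
buf = 18 + 23
q = 21 - vals
vals = vals - (21 <= 6)
vals = vals[vals]
vals = q % buf
buf = buf <= 21
vals = vals * 23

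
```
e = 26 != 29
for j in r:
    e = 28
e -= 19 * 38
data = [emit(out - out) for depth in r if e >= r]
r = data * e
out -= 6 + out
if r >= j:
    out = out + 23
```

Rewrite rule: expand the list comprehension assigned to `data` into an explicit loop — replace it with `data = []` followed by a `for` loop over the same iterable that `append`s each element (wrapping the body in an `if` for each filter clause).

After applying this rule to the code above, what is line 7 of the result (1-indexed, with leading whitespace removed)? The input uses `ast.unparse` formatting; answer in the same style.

if e >= r:

Transformed code:
e = 26 != 29
for j in r:
    e = 28
e -= 19 * 38
data = []
for depth in r:
    if e >= r:
        data.append(emit(out - out))
r = data * e
out -= 6 + out
if r >= j:
    out = out + 23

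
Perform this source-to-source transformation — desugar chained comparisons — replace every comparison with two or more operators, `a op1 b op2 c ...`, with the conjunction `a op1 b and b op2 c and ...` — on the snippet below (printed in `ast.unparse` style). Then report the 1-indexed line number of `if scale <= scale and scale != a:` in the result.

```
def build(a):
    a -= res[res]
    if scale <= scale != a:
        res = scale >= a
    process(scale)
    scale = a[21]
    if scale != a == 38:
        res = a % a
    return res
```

Transformed code:
def build(a):
    a -= res[res]
    if scale <= scale and scale != a:
        res = scale >= a
    process(scale)
    scale = a[21]
    if scale != a and a == 38:
        res = a % a
    return res

3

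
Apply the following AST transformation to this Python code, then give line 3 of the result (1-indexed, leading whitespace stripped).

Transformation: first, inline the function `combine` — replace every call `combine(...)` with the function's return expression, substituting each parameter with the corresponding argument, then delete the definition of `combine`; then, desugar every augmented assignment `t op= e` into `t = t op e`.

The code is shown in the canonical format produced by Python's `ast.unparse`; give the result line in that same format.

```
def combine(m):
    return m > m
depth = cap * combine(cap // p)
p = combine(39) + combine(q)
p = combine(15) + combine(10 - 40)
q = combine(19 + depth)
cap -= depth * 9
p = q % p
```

Transformed code:
depth = cap * (cap // p > cap // p)
p = (39 > 39) + (q > q)
p = (15 > 15) + (10 - 40 > 10 - 40)
q = 19 + depth > 19 + depth
cap = cap - depth * 9
p = q % p

p = (15 > 15) + (10 - 40 > 10 - 40)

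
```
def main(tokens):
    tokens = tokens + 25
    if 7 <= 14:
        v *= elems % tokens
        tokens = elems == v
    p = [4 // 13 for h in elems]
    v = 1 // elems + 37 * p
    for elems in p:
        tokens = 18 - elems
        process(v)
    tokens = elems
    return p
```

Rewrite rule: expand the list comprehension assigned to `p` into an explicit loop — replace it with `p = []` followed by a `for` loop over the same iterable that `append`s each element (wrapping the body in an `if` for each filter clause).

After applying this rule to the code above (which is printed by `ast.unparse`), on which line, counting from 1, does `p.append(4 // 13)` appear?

8

Transformed code:
def main(tokens):
    tokens = tokens + 25
    if 7 <= 14:
        v *= elems % tokens
        tokens = elems == v
    p = []
    for h in elems:
        p.append(4 // 13)
    v = 1 // elems + 37 * p
    for elems in p:
        tokens = 18 - elems
        process(v)
    tokens = elems
    return p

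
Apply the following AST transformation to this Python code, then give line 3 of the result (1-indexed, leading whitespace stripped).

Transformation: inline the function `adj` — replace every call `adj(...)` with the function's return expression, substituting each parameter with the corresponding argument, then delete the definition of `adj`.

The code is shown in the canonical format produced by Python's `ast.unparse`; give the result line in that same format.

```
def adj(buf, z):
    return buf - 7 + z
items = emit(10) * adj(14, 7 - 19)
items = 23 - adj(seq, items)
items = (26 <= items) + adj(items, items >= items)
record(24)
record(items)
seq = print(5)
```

Transformed code:
items = emit(10) * (14 - 7 + (7 - 19))
items = 23 - (seq - 7 + items)
items = (26 <= items) + (items - 7 + (items >= items))
record(24)
record(items)
seq = print(5)

items = (26 <= items) + (items - 7 + (items >= items))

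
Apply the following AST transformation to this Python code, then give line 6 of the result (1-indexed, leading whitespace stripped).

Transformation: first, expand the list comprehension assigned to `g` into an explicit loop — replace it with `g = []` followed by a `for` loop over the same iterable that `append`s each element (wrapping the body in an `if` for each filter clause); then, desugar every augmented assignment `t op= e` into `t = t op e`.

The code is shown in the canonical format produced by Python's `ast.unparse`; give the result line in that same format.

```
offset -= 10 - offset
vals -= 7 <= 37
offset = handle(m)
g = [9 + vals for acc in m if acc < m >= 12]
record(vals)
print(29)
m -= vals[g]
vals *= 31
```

if acc < m >= 12:

Transformed code:
offset = offset - (10 - offset)
vals = vals - (7 <= 37)
offset = handle(m)
g = []
for acc in m:
    if acc < m >= 12:
        g.append(9 + vals)
record(vals)
print(29)
m = m - vals[g]
vals = vals * 31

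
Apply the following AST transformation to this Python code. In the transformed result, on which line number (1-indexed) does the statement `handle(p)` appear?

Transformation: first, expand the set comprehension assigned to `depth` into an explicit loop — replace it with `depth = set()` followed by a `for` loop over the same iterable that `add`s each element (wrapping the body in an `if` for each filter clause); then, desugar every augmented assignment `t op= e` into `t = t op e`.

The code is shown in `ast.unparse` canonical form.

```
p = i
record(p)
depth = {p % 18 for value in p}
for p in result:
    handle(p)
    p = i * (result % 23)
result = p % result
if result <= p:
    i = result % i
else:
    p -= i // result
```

Transformed code:
p = i
record(p)
depth = set()
for value in p:
    depth.add(p % 18)
for p in result:
    handle(p)
    p = i * (result % 23)
result = p % result
if result <= p:
    i = result % i
else:
    p = p - i // result

7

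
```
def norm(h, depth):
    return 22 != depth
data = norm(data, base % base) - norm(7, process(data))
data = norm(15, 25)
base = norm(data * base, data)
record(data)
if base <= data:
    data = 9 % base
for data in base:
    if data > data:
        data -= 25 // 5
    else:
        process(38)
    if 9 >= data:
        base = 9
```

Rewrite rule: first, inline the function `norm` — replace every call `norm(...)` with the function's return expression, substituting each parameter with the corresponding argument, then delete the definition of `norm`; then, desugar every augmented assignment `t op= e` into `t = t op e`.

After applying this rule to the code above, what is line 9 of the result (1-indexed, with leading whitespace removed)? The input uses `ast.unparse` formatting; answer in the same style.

Transformed code:
data = (22 != base % base) - (22 != process(data))
data = 22 != 25
base = 22 != data
record(data)
if base <= data:
    data = 9 % base
for data in base:
    if data > data:
        data = data - 25 // 5
    else:
        process(38)
    if 9 >= data:
        base = 9

data = data - 25 // 5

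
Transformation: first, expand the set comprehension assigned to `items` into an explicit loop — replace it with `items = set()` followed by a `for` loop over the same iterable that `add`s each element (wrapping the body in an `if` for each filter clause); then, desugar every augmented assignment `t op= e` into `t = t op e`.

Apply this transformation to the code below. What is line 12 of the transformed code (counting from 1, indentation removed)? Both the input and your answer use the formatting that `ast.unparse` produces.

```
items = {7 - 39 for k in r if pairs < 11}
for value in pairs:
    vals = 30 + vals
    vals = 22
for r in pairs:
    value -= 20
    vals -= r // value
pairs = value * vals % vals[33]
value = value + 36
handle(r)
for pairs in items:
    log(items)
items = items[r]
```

value = value + 36

Transformed code:
items = set()
for k in r:
    if pairs < 11:
        items.add(7 - 39)
for value in pairs:
    vals = 30 + vals
    vals = 22
for r in pairs:
    value = value - 20
    vals = vals - r // value
pairs = value * vals % vals[33]
value = value + 36
handle(r)
for pairs in items:
    log(items)
items = items[r]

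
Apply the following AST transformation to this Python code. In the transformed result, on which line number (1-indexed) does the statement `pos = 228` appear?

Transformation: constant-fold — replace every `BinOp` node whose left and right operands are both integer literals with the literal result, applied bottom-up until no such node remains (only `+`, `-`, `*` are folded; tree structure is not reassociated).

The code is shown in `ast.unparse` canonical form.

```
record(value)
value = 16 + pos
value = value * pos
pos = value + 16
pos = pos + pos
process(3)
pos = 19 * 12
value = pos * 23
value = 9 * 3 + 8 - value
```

Transformed code:
record(value)
value = 16 + pos
value = value * pos
pos = value + 16
pos = pos + pos
process(3)
pos = 228
value = pos * 23
value = 35 - value

7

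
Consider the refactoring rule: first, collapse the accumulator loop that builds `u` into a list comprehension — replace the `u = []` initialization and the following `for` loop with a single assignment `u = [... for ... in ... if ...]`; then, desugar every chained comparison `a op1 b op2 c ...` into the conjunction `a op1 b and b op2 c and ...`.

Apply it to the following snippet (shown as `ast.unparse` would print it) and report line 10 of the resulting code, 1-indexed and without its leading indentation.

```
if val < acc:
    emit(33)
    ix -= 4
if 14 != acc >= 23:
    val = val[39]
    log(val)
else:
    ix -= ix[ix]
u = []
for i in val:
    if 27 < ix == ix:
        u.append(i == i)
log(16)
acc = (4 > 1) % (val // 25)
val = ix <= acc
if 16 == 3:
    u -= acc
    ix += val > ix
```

log(16)

Transformed code:
if val < acc:
    emit(33)
    ix -= 4
if 14 != acc and acc >= 23:
    val = val[39]
    log(val)
else:
    ix -= ix[ix]
u = [i == i for i in val if 27 < ix and ix == ix]
log(16)
acc = (4 > 1) % (val // 25)
val = ix <= acc
if 16 == 3:
    u -= acc
    ix += val > ix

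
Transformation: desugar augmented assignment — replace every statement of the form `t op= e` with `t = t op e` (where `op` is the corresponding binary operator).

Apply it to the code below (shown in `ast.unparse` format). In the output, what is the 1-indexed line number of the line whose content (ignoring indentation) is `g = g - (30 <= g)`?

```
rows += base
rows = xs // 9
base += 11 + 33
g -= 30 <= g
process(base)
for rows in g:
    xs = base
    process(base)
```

4

Transformed code:
rows = rows + base
rows = xs // 9
base = base + (11 + 33)
g = g - (30 <= g)
process(base)
for rows in g:
    xs = base
    process(base)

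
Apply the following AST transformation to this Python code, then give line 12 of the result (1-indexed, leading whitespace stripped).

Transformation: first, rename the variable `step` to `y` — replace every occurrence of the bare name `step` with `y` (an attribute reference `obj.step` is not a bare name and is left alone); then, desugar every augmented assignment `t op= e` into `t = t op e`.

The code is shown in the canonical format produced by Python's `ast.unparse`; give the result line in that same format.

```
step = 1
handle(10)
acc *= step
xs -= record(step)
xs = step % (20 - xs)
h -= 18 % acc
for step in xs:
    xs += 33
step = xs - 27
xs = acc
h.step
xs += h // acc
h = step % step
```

xs = xs + h // acc

Transformed code:
y = 1
handle(10)
acc = acc * y
xs = xs - record(y)
xs = y % (20 - xs)
h = h - 18 % acc
for y in xs:
    xs = xs + 33
y = xs - 27
xs = acc
h.step
xs = xs + h // acc
h = y % y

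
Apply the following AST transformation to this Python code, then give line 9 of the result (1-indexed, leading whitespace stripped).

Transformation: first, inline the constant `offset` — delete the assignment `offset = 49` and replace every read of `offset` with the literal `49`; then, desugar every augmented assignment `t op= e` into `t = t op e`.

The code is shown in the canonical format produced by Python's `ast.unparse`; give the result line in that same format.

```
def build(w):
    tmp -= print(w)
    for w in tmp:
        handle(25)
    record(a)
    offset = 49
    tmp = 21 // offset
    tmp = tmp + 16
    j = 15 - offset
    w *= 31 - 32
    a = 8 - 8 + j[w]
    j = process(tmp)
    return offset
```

Transformed code:
def build(w):
    tmp = tmp - print(w)
    for w in tmp:
        handle(25)
    record(a)
    tmp = 21 // 49
    tmp = tmp + 16
    j = 15 - 49
    w = w * (31 - 32)
    a = 8 - 8 + j[w]
    j = process(tmp)
    return 49

w = w * (31 - 32)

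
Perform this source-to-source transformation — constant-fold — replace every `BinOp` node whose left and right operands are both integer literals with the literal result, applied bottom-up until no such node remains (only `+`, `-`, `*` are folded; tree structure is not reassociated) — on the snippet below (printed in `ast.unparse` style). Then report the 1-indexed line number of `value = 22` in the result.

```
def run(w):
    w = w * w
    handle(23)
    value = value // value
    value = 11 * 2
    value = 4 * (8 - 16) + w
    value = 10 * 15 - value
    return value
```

5

Transformed code:
def run(w):
    w = w * w
    handle(23)
    value = value // value
    value = 22
    value = -32 + w
    value = 150 - value
    return value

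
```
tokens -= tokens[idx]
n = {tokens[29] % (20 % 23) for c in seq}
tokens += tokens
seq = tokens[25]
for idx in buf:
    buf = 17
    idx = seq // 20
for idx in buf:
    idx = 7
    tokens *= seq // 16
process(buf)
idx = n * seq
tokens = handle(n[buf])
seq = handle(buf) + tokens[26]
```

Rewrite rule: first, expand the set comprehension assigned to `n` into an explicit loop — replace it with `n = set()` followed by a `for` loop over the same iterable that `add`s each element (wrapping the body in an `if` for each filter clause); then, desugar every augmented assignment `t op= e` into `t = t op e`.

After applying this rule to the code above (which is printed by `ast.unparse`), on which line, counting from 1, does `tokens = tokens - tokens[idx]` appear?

1

Transformed code:
tokens = tokens - tokens[idx]
n = set()
for c in seq:
    n.add(tokens[29] % (20 % 23))
tokens = tokens + tokens
seq = tokens[25]
for idx in buf:
    buf = 17
    idx = seq // 20
for idx in buf:
    idx = 7
    tokens = tokens * (seq // 16)
process(buf)
idx = n * seq
tokens = handle(n[buf])
seq = handle(buf) + tokens[26]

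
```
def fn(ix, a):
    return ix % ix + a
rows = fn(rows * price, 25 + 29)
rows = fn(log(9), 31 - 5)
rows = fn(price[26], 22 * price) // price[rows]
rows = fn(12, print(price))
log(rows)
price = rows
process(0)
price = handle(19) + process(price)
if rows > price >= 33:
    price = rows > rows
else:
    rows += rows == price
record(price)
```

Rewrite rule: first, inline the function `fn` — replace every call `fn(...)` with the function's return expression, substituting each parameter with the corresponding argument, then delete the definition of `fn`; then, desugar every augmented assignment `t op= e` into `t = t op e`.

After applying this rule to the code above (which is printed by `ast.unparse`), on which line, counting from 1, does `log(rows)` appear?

5

Transformed code:
rows = rows * price % (rows * price) + (25 + 29)
rows = log(9) % log(9) + (31 - 5)
rows = (price[26] % price[26] + 22 * price) // price[rows]
rows = 12 % 12 + print(price)
log(rows)
price = rows
process(0)
price = handle(19) + process(price)
if rows > price >= 33:
    price = rows > rows
else:
    rows = rows + (rows == price)
record(price)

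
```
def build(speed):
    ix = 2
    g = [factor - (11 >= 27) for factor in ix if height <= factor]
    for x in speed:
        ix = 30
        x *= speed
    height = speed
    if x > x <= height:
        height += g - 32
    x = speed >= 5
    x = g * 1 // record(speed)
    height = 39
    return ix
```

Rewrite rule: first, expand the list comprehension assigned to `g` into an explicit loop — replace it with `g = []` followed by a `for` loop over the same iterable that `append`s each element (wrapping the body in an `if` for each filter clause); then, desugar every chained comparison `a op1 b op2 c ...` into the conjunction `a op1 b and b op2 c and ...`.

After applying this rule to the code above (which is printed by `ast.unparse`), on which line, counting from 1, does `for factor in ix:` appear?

4

Transformed code:
def build(speed):
    ix = 2
    g = []
    for factor in ix:
        if height <= factor:
            g.append(factor - (11 >= 27))
    for x in speed:
        ix = 30
        x *= speed
    height = speed
    if x > x and x <= height:
        height += g - 32
    x = speed >= 5
    x = g * 1 // record(speed)
    height = 39
    return ix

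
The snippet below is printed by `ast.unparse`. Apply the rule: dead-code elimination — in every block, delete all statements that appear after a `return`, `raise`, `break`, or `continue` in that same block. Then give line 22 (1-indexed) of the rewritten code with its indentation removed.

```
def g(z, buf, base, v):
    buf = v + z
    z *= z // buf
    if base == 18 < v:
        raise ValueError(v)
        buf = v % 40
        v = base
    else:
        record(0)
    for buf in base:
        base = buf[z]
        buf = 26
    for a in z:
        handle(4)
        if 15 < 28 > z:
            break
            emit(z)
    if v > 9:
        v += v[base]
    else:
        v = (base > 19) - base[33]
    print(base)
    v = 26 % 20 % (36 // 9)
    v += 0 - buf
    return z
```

Transformed code:
def g(z, buf, base, v):
    buf = v + z
    z *= z // buf
    if base == 18 < v:
        raise ValueError(v)
    else:
        record(0)
    for buf in base:
        base = buf[z]
        buf = 26
    for a in z:
        handle(4)
        if 15 < 28 > z:
            break
    if v > 9:
        v += v[base]
    else:
        v = (base > 19) - base[33]
    print(base)
    v = 26 % 20 % (36 // 9)
    v += 0 - buf
    return z

return z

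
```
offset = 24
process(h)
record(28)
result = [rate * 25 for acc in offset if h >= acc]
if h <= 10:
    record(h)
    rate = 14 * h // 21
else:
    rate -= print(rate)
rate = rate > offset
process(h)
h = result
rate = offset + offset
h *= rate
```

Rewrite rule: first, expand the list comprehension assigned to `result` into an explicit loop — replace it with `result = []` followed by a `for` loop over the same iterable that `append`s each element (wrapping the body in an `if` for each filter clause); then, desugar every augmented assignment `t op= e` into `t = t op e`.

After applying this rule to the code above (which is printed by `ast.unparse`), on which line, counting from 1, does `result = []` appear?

Transformed code:
offset = 24
process(h)
record(28)
result = []
for acc in offset:
    if h >= acc:
        result.append(rate * 25)
if h <= 10:
    record(h)
    rate = 14 * h // 21
else:
    rate = rate - print(rate)
rate = rate > offset
process(h)
h = result
rate = offset + offset
h = h * rate

4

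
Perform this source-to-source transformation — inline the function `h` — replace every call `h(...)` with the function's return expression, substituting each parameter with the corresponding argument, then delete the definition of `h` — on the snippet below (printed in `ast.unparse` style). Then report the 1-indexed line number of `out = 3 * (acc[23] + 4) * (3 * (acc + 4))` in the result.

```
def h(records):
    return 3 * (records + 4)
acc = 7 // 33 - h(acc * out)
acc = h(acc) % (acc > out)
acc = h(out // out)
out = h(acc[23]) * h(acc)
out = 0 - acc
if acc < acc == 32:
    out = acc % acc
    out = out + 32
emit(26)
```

Transformed code:
acc = 7 // 33 - 3 * (acc * out + 4)
acc = 3 * (acc + 4) % (acc > out)
acc = 3 * (out // out + 4)
out = 3 * (acc[23] + 4) * (3 * (acc + 4))
out = 0 - acc
if acc < acc == 32:
    out = acc % acc
    out = out + 32
emit(26)

4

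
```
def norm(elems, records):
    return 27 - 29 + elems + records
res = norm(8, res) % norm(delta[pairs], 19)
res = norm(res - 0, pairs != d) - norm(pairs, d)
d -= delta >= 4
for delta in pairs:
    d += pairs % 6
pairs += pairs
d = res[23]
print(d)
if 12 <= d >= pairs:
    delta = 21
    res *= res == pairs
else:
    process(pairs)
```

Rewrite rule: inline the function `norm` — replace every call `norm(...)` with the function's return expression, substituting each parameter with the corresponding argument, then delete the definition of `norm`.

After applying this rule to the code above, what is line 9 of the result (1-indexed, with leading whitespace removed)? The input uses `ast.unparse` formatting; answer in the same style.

if 12 <= d >= pairs:

Transformed code:
res = (27 - 29 + 8 + res) % (27 - 29 + delta[pairs] + 19)
res = 27 - 29 + (res - 0) + (pairs != d) - (27 - 29 + pairs + d)
d -= delta >= 4
for delta in pairs:
    d += pairs % 6
pairs += pairs
d = res[23]
print(d)
if 12 <= d >= pairs:
    delta = 21
    res *= res == pairs
else:
    process(pairs)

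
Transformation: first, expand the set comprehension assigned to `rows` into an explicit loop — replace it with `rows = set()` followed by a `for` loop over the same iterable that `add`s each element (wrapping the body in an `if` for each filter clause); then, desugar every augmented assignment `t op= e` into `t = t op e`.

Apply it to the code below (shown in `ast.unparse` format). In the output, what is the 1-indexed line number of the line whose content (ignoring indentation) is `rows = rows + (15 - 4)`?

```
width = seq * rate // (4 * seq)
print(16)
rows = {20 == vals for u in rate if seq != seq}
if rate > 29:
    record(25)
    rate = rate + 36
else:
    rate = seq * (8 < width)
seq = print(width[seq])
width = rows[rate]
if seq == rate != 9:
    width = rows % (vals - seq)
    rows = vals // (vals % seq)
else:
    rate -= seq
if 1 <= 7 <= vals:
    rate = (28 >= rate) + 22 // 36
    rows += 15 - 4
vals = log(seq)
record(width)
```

21

Transformed code:
width = seq * rate // (4 * seq)
print(16)
rows = set()
for u in rate:
    if seq != seq:
        rows.add(20 == vals)
if rate > 29:
    record(25)
    rate = rate + 36
else:
    rate = seq * (8 < width)
seq = print(width[seq])
width = rows[rate]
if seq == rate != 9:
    width = rows % (vals - seq)
    rows = vals // (vals % seq)
else:
    rate = rate - seq
if 1 <= 7 <= vals:
    rate = (28 >= rate) + 22 // 36
    rows = rows + (15 - 4)
vals = log(seq)
record(width)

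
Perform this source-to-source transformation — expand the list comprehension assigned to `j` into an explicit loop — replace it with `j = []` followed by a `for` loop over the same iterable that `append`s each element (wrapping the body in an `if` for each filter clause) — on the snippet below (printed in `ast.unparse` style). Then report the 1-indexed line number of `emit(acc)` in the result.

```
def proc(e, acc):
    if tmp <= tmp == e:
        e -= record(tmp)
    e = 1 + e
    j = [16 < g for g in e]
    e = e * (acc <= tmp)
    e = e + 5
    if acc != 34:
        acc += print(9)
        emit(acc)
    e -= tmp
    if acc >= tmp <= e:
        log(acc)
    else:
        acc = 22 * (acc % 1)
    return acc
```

12

Transformed code:
def proc(e, acc):
    if tmp <= tmp == e:
        e -= record(tmp)
    e = 1 + e
    j = []
    for g in e:
        j.append(16 < g)
    e = e * (acc <= tmp)
    e = e + 5
    if acc != 34:
        acc += print(9)
        emit(acc)
    e -= tmp
    if acc >= tmp <= e:
        log(acc)
    else:
        acc = 22 * (acc % 1)
    return acc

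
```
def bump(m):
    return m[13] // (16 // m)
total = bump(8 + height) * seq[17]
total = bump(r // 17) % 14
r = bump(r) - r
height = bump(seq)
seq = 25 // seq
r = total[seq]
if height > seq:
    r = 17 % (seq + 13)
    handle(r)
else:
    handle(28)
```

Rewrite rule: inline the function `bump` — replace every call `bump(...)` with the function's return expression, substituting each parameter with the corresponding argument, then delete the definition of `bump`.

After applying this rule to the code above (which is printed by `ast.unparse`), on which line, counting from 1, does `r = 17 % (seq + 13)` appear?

8

Transformed code:
total = (8 + height)[13] // (16 // (8 + height)) * seq[17]
total = (r // 17)[13] // (16 // (r // 17)) % 14
r = r[13] // (16 // r) - r
height = seq[13] // (16 // seq)
seq = 25 // seq
r = total[seq]
if height > seq:
    r = 17 % (seq + 13)
    handle(r)
else:
    handle(28)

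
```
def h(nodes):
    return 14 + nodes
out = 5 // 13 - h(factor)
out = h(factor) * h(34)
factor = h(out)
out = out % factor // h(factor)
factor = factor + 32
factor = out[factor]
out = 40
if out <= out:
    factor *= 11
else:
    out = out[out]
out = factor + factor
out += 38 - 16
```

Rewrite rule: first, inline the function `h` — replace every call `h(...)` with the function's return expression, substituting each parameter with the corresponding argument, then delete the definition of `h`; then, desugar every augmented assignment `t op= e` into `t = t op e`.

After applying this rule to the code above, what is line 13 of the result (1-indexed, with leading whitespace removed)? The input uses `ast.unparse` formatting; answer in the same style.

out = out + (38 - 16)

Transformed code:
out = 5 // 13 - (14 + factor)
out = (14 + factor) * (14 + 34)
factor = 14 + out
out = out % factor // (14 + factor)
factor = factor + 32
factor = out[factor]
out = 40
if out <= out:
    factor = factor * 11
else:
    out = out[out]
out = factor + factor
out = out + (38 - 16)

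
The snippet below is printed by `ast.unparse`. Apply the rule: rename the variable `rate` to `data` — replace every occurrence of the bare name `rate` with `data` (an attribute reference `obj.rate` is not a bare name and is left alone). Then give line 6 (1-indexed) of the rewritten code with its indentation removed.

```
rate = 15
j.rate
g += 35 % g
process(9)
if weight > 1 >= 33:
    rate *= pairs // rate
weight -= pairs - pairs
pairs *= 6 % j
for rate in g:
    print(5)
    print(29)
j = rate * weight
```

Transformed code:
data = 15
j.rate
g += 35 % g
process(9)
if weight > 1 >= 33:
    data *= pairs // data
weight -= pairs - pairs
pairs *= 6 % j
for data in g:
    print(5)
    print(29)
j = data * weight

data *= pairs // data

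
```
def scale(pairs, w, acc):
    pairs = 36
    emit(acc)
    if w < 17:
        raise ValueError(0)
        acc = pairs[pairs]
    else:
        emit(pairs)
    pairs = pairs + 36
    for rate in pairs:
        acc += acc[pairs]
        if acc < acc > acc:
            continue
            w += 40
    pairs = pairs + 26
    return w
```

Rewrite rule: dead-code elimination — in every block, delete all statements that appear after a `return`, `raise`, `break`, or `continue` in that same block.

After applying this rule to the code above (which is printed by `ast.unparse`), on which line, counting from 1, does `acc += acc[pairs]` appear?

Transformed code:
def scale(pairs, w, acc):
    pairs = 36
    emit(acc)
    if w < 17:
        raise ValueError(0)
    else:
        emit(pairs)
    pairs = pairs + 36
    for rate in pairs:
        acc += acc[pairs]
        if acc < acc > acc:
            continue
    pairs = pairs + 26
    return w

10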